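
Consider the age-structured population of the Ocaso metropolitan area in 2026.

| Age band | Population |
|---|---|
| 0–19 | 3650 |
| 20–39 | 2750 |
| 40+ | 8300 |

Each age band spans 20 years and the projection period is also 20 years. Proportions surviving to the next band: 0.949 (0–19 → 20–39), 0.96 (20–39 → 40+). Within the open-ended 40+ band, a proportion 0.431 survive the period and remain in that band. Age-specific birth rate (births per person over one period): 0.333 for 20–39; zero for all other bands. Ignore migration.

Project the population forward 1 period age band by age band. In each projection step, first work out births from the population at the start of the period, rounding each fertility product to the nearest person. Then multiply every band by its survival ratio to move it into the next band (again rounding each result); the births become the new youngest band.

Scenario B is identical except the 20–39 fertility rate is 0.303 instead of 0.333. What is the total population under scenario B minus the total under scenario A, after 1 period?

Numbering the bands 1..3 from youngest to oldest:
Period 1.
Births: 2750 * 0.333 = 916
Band 2: 3650 * 0.949 = 3464
Band 3: 2750 * 0.96 + 8300 * 0.431 = 2640 + 3577 = 6217
→ [916, 3464, 6217]
Scenario A total after 1 period: 10597
Scenario B projection —
Period 1.
Births: 2750 * 0.303 = 833
Band 2: 3650 * 0.949 = 3464
Band 3: 2750 * 0.96 + 8300 * 0.431 = 2640 + 3577 = 6217
→ [833, 3464, 6217]
Scenario B total after 1 period: 10514
Difference B − A = 10514 − 10597 = -83

-83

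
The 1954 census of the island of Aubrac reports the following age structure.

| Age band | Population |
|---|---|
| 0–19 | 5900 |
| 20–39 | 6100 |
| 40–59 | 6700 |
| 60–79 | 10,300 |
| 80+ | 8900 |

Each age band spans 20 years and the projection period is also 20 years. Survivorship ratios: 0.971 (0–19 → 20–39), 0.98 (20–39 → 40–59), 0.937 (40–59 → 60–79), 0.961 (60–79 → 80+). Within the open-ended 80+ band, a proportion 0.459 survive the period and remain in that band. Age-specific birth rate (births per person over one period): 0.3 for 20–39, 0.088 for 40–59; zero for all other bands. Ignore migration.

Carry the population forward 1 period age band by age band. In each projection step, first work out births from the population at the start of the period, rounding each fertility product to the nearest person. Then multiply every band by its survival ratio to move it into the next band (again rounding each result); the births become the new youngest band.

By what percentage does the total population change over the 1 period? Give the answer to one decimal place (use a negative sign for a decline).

-9.3

[period 1]
Births: 6100 × 0.3 = 1830, 6700 × 0.088 = 590 — total 2420
20–39: 5900 × 0.971 = 5729
40–59: 6100 × 0.98 = 5978
60–79: 6700 × 0.937 = 6278
80+: 10300 × 0.961 + 8900 × 0.459 = 9898 + 4085 = 13983
→ [2420, 5729, 5978, 6278, 13983]
Total: 37900 → 34388; change = -3512; percentage change = -9.3%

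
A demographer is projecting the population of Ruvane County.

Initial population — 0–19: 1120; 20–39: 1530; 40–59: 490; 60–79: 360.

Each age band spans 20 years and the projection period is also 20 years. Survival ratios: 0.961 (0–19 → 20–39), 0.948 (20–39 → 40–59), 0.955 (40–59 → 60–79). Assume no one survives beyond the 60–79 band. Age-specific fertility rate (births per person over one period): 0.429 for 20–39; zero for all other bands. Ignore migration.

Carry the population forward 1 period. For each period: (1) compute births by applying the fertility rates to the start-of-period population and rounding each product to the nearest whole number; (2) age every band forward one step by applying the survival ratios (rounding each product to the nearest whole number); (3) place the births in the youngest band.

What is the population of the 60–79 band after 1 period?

Period 1.
Births: 1530 × 0.429 = 656
20–39: 1120 × 0.961 = 1076
40–59: 1530 × 0.948 = 1450
60–79: 490 × 0.955 = 468
→ [656, 1076, 1450, 468]

468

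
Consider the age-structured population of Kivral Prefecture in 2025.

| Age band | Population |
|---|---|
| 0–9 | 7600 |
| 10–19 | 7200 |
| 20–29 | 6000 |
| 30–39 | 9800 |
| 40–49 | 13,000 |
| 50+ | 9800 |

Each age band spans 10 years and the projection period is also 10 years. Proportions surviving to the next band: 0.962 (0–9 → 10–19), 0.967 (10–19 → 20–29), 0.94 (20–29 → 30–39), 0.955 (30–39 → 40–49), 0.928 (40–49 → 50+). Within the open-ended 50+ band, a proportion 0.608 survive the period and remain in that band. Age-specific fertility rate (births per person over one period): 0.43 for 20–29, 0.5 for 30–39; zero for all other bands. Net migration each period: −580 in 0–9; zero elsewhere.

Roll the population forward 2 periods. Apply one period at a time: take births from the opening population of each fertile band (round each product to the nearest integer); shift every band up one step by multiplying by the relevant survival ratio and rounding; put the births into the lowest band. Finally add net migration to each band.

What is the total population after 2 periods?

Numbering the groups 1..6 from youngest to oldest:
— Period 1 —
Births: 6000 × 0.43 = 2580  |  9800 × 0.5 = 4900 → 7480
Group 2: 7600 × 0.962 = 7311
Group 3: 7200 × 0.967 = 6962
Group 4: 6000 × 0.94 = 5640
Group 5: 9800 × 0.955 = 9359
Group 6: 13000 × 0.928 + 9800 × 0.608 = 12064 + 5958 = 18022
Net migration: Group 1 − 580 → 6900
End of period: [6900, 7311, 6962, 5640, 9359, 18022]
— Period 2 —
Births: 6962 × 0.43 = 2994  |  5640 × 0.5 = 2820 → 5814
Group 2: 6900 × 0.962 = 6638
Group 3: 7311 × 0.967 = 7070
Group 4: 6962 × 0.94 = 6544
Group 5: 5640 × 0.955 = 5386
Group 6: 9359 × 0.928 + 18022 × 0.608 = 8685 + 10957 = 19642
Net migration: Group 1 − 580 → 5234
End of period: [5234, 6638, 7070, 6544, 5386, 19642]
Total after period 2: 5234 + 6638 + 7070 + 6544 + 5386 + 19642 = 50514

50514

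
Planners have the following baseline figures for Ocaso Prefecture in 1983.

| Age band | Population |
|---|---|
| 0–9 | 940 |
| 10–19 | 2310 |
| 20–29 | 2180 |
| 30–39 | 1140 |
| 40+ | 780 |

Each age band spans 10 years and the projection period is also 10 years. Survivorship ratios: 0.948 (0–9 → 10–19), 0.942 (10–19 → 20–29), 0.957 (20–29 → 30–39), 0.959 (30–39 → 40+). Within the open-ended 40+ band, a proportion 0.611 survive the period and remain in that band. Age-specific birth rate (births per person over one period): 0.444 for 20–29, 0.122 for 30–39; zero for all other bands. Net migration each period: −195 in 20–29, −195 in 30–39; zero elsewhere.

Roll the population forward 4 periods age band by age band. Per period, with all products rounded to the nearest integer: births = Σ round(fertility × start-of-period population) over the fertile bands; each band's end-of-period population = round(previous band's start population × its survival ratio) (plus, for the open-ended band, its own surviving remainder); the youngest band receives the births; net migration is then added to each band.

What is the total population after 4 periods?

Period 1:
Births: 2180 × 0.444 = 968  |  1140 × 0.122 = 139 ⇒ total 1107
10–19: 940 × 0.948 = 891
20–29: 2310 × 0.942 = 2176
30–39: 2180 × 0.957 = 2086
40+: 1140 × 0.959 + 780 × 0.611 = 1093 + 477 = 1570
Net migration: 20–29 − 195 → 1981; 30–39 − 195 → 1891
End of period: [1107, 891, 1981, 1891, 1570]
Period 2:
Births: 1981 × 0.444 = 880  |  1891 × 0.122 = 231 ⇒ total 1111
10–19: 1107 × 0.948 = 1049
20–29: 891 × 0.942 = 839
30–39: 1981 × 0.957 = 1896
40+: 1891 × 0.959 + 1570 × 0.611 = 1813 + 959 = 2772
Net migration: 20–29 − 195 → 644; 30–39 − 195 → 1701
End of period: [1111, 1049, 644, 1701, 2772]
Period 3:
Births: 644 × 0.444 = 286  |  1701 × 0.122 = 208 ⇒ total 494
10–19: 1111 × 0.948 = 1053
20–29: 1049 × 0.942 = 988
30–39: 644 × 0.957 = 616
40+: 1701 × 0.959 + 2772 × 0.611 = 1631 + 1694 = 3325
Net migration: 20–29 − 195 → 793; 30–39 − 195 → 421
End of period: [494, 1053, 793, 421, 3325]
Period 4:
Births: 793 × 0.444 = 352  |  421 × 0.122 = 51 ⇒ total 403
10–19: 494 × 0.948 = 468
20–29: 1053 × 0.942 = 992
30–39: 793 × 0.957 = 759
40+: 421 × 0.959 + 3325 × 0.611 = 404 + 2032 = 2436
Net migration: 20–29 − 195 → 797; 30–39 − 195 → 564
End of period: [403, 468, 797, 564, 2436]
Total after period 4: 403 + 468 + 797 + 564 + 2436 = 4668

4668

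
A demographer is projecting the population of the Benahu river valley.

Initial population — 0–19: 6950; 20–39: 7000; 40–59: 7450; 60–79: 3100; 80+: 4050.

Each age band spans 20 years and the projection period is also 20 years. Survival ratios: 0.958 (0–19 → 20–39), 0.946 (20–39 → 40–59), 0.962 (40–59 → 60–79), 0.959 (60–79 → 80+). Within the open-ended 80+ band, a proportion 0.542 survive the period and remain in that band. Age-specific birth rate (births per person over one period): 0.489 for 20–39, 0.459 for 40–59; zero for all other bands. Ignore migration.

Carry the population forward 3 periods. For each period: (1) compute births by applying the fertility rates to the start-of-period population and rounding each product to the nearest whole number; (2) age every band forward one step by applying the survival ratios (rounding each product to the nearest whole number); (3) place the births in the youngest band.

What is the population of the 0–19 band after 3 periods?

6097

(Groups numbered youngest = 1 to oldest = 5.)
— Period 1 —
Births: 7000 × 0.489 = 3423, 7450 × 0.459 = 3420 → total 6843
Group 2: 6950 × 0.958 = 6658
Group 3: 7000 × 0.946 = 6622
Group 4: 7450 × 0.962 = 7167
Group 5: 3100 × 0.959 + 4050 × 0.542 = 2973 + 2195 = 5168
Population now: 0–19=6843, 20–39=6658, 40–59=6622, 60–79=7167, 80+=5168
— Period 2 —
Births: 6658 × 0.489 = 3256, 6622 × 0.459 = 3039 → total 6295
Group 2: 6843 × 0.958 = 6556
Group 3: 6658 × 0.946 = 6298
Group 4: 6622 × 0.962 = 6370
Group 5: 7167 × 0.959 + 5168 × 0.542 = 6873 + 2801 = 9674
Population now: 0–19=6295, 20–39=6556, 40–59=6298, 60–79=6370, 80+=9674
— Period 3 —
Births: 6556 × 0.489 = 3206, 6298 × 0.459 = 2891 → total 6097
Group 2: 6295 × 0.958 = 6031
Group 3: 6556 × 0.946 = 6202
Group 4: 6298 × 0.962 = 6059
Group 5: 6370 × 0.959 + 9674 × 0.542 = 6109 + 5243 = 11352
Population now: 0–19=6097, 20–39=6031, 40–59=6202, 60–79=6059, 80+=11352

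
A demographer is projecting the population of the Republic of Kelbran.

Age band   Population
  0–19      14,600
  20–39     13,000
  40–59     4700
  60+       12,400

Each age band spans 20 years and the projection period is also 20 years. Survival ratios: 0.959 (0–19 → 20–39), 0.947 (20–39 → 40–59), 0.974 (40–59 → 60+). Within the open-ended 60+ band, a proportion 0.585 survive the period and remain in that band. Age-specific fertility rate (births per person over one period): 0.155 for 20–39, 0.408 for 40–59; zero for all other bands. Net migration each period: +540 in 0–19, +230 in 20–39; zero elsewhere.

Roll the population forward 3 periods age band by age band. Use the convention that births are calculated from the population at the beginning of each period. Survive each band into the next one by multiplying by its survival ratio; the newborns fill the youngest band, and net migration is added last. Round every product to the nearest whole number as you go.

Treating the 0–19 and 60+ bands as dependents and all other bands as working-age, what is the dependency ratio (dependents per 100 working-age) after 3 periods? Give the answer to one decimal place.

258.6

Call the bands 1 to 4, youngest first.
Period 1:
Births: 13000 × 0.155 = 2015, 4700 × 0.408 = 1918 → 3933
Band 2: 14600 × 0.959 = 14001
Band 3: 13000 × 0.947 = 12311
Band 4: 4700 × 0.974 + 12400 × 0.585 = 4578 + 7254 = 11832
Net migration: Band 1 + 540 → 4473; Band 2 + 230 → 14231
Population now: 0–19=4473, 20–39=14231, 40–59=12311, 60+=11832
Period 2:
Births: 14231 × 0.155 = 2206, 12311 × 0.408 = 5023 → 7229
Band 2: 4473 × 0.959 = 4290
Band 3: 14231 × 0.947 = 13477
Band 4: 12311 × 0.974 + 11832 × 0.585 = 11991 + 6922 = 18913
Net migration: Band 1 + 540 → 7769; Band 2 + 230 → 4520
Population now: 0–19=7769, 20–39=4520, 40–59=13477, 60+=18913
Period 3:
Births: 4520 × 0.155 = 701, 13477 × 0.408 = 5499 → 6200
Band 2: 7769 × 0.959 = 7450
Band 3: 4520 × 0.947 = 4280
Band 4: 13477 × 0.974 + 18913 × 0.585 = 13127 + 11064 = 24191
Net migration: Band 1 + 540 → 6740; Band 2 + 230 → 7680
Population now: 0–19=6740, 20–39=7680, 40–59=4280, 60+=24191
Dependents (band 0–19 + band 60+) = 6740 + 24191 = 30931; working-age = 11960; ratio = 30931/11960 × 100 = 258.6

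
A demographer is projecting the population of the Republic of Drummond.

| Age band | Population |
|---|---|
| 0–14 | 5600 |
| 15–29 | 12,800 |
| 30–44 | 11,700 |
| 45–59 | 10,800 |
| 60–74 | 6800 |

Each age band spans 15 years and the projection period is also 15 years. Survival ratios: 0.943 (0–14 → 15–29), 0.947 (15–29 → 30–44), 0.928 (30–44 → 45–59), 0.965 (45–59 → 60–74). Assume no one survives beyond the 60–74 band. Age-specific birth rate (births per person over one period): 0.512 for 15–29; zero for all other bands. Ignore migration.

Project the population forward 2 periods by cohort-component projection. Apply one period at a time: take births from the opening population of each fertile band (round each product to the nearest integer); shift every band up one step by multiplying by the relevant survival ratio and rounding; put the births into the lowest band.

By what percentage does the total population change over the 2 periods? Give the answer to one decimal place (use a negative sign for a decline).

[period 1]
Births: 12800 × 0.512 = 6554
15–29: 5600 × 0.943 = 5281
30–44: 12800 × 0.947 = 12122
45–59: 11700 × 0.928 = 10858
60–74: 10800 × 0.965 = 10422
→ [6554, 5281, 12122, 10858, 10422]
[period 2]
Births: 5281 × 0.512 = 2704
15–29: 6554 × 0.943 = 6180
30–44: 5281 × 0.947 = 5001
45–59: 12122 × 0.928 = 11249
60–74: 10858 × 0.965 = 10478
→ [2704, 6180, 5001, 11249, 10478]
Total: 47700 → 35612; change = -12088; percentage change = -25.3%

-25.3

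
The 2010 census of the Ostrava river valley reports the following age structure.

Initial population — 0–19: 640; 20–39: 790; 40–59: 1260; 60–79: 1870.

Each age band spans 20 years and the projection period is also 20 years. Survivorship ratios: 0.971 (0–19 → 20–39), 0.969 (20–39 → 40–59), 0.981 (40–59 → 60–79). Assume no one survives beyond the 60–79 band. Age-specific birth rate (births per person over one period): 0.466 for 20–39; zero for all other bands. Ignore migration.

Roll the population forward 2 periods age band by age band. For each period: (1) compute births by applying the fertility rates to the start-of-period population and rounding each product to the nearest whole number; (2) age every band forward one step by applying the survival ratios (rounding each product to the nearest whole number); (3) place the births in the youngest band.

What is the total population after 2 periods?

1999

Numbering the bands 1..4 from youngest to oldest:
Period 1:
Births: 790 * 0.466 = 368
Band 2: 640 * 0.971 = 621
Band 3: 790 * 0.969 = 766
Band 4: 1260 * 0.981 = 1236
Giving 368 / 621 / 766 / 1236.
Period 2:
Births: 621 * 0.466 = 289
Band 2: 368 * 0.971 = 357
Band 3: 621 * 0.969 = 602
Band 4: 766 * 0.981 = 751
Giving 289 / 357 / 602 / 751.
Total after period 2: 289 + 357 + 602 + 751 = 1999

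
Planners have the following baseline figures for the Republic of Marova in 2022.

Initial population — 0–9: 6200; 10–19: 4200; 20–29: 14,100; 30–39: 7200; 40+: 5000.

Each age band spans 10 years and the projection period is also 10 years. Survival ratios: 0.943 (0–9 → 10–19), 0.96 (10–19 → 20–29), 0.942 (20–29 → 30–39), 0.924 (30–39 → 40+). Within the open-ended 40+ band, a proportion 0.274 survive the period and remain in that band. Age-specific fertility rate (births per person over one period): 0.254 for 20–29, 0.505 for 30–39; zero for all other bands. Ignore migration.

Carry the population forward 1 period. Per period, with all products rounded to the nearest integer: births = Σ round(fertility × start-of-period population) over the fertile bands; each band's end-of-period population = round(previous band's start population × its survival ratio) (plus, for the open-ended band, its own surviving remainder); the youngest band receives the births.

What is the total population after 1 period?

38401

After projecting period 1:
Births: 14100 × 0.254 = 3581 ; 7200 × 0.505 = 3636 — total 7217
10–19: 6200 × 0.943 = 5847
20–29: 4200 × 0.96 = 4032
30–39: 14100 × 0.942 = 13282
40+: 7200 × 0.924 + 5000 × 0.274 = 6653 + 1370 = 8023
Giving 7217 / 5847 / 4032 / 13282 / 8023.
Total after period 1: 7217 + 5847 + 4032 + 13282 + 8023 = 38401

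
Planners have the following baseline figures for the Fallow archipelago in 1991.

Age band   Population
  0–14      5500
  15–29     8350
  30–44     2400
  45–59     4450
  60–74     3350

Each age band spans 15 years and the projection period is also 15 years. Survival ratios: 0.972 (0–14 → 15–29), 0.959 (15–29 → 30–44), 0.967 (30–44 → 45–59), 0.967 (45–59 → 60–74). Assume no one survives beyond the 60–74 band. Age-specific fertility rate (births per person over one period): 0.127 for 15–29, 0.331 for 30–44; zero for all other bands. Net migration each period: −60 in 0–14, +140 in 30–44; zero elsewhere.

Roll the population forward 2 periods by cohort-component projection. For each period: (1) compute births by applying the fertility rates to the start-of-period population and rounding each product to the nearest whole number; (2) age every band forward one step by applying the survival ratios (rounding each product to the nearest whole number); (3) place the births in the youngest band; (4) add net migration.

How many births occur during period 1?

1854

Let band 1 be 0–14 through band 5 = 60–74.
[period 1]
Births: 8350 × 0.127 = 1060, 2400 × 0.331 = 794 ⇒ total 1854
Band 2: 5500 × 0.972 = 5346
Band 3: 8350 × 0.959 = 8008
Band 4: 2400 × 0.967 = 2321
Band 5: 4450 × 0.967 = 4303
Net migration: Band 1 − 60 → 1794; Band 3 + 140 → 8148
End of period: [1794, 5346, 8148, 2321, 4303]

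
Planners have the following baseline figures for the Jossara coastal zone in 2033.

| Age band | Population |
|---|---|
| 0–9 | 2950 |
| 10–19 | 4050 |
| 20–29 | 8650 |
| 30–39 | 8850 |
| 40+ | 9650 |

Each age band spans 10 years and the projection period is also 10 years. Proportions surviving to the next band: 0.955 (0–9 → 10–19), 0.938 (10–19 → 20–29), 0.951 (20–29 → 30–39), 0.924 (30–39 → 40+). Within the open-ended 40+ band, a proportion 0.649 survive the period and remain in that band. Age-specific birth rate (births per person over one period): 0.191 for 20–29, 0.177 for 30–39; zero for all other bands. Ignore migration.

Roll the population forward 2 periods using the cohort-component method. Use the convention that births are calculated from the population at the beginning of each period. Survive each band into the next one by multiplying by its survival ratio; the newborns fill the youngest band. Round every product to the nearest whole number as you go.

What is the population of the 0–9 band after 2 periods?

Period 1.
Births: 8650 × 0.191 = 1652  |  8850 × 0.177 = 1566 — total 3218
10–19: 2950 × 0.955 = 2817
20–29: 4050 × 0.938 = 3799
30–39: 8650 × 0.951 = 8226
40+: 8850 × 0.924 + 9650 × 0.649 = 8177 + 6263 = 14440
End of period: [3218, 2817, 3799, 8226, 14440]
Period 2.
Births: 3799 × 0.191 = 726  |  8226 × 0.177 = 1456 — total 2182
10–19: 3218 × 0.955 = 3073
20–29: 2817 × 0.938 = 2642
30–39: 3799 × 0.951 = 3613
40+: 8226 × 0.924 + 14440 × 0.649 = 7601 + 9372 = 16973
End of period: [2182, 3073, 2642, 3613, 16973]

2182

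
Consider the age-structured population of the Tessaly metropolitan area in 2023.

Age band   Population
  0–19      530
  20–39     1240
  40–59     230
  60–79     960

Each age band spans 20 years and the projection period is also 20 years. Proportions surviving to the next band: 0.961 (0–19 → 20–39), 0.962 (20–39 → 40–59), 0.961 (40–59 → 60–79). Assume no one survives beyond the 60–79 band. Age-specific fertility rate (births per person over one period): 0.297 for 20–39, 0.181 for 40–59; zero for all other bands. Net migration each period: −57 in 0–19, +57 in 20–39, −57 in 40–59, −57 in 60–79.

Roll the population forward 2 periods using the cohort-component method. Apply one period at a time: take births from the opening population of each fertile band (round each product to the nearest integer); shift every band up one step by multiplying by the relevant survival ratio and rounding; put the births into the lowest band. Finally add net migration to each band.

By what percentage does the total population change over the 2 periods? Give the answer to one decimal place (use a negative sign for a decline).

-24.5

Numbering the groups 1..4 from youngest to oldest:
Period 1.
Births: 1240 * 0.297 = 368 ; 230 * 0.181 = 42 — total 410
Group 2: 530 * 0.961 = 509
Group 3: 1240 * 0.962 = 1193
Group 4: 230 * 0.961 = 221
Net migration: Group 1 − 57 → 353; Group 2 + 57 → 566; Group 3 − 57 → 1136; Group 4 − 57 → 164
Population now: 0–19=353, 20–39=566, 40–59=1136, 60–79=164
Period 2.
Births: 566 * 0.297 = 168 ; 1136 * 0.181 = 206 — total 374
Group 2: 353 * 0.961 = 339
Group 3: 566 * 0.962 = 544
Group 4: 1136 * 0.961 = 1092
Net migration: Group 1 − 57 → 317; Group 2 + 57 → 396; Group 3 − 57 → 487; Group 4 − 57 → 1035
Population now: 0–19=317, 20–39=396, 40–59=487, 60–79=1035
Total: 2960 → 2235; change = -725; percentage change = -24.5%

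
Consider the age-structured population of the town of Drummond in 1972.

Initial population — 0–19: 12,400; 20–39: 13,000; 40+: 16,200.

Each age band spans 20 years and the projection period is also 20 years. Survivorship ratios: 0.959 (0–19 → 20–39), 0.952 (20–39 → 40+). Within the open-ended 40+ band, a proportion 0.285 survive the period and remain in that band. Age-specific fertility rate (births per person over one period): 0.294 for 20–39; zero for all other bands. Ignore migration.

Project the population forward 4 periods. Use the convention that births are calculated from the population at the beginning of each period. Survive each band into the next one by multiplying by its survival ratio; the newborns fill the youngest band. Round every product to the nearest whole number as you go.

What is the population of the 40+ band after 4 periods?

Let group 1 be 0–19 through group 3 = 40+.
[period 1]
Births: 13000 × 0.294 = 3822
Group 2: 12400 × 0.959 = 11892
Group 3: 13000 × 0.952 + 16200 × 0.285 = 12376 + 4617 = 16993
End of period: [3822, 11892, 16993]
[period 2]
Births: 11892 × 0.294 = 3496
Group 2: 3822 × 0.959 = 3665
Group 3: 11892 × 0.952 + 16993 × 0.285 = 11321 + 4843 = 16164
End of period: [3496, 3665, 16164]
[period 3]
Births: 3665 × 0.294 = 1078
Group 2: 3496 × 0.959 = 3353
Group 3: 3665 × 0.952 + 16164 × 0.285 = 3489 + 4607 = 8096
End of period: [1078, 3353, 8096]
[period 4]
Births: 3353 × 0.294 = 986
Group 2: 1078 × 0.959 = 1034
Group 3: 3353 × 0.952 + 8096 × 0.285 = 3192 + 2307 = 5499
End of period: [986, 1034, 5499]

5499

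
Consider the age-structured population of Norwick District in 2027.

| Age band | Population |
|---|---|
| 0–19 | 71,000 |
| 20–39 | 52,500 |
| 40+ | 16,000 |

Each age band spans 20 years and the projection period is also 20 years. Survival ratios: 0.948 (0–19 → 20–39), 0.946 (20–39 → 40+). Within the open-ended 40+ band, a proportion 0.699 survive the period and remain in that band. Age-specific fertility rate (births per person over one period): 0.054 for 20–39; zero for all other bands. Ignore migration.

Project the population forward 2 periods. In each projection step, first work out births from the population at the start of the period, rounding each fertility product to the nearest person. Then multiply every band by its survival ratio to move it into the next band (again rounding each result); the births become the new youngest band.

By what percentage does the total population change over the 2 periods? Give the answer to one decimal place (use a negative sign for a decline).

Numbering the bands 1..3 from youngest to oldest:
[period 1]
Births: 52500 × 0.054 = 2835
Band 2: 71000 × 0.948 = 67308
Band 3: 52500 × 0.946 + 16000 × 0.699 = 49665 + 11184 = 60849
Giving 2835 / 67308 / 60849.
[period 2]
Births: 67308 × 0.054 = 3635
Band 2: 2835 × 0.948 = 2688
Band 3: 67308 × 0.946 + 60849 × 0.699 = 63673 + 42533 = 106206
Giving 3635 / 2688 / 106206.
Total: 139500 → 112529; change = -26971; percentage change = -19.3%

-19.3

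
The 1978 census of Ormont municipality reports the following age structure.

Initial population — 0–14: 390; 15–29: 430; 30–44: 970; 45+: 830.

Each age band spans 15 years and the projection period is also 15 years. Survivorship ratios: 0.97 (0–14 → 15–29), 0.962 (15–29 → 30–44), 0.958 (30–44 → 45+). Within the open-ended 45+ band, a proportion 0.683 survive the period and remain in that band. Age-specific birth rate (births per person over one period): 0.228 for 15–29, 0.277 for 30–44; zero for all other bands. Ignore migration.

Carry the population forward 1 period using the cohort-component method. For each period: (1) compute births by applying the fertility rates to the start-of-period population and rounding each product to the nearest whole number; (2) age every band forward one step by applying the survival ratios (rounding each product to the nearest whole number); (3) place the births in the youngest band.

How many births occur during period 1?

367

— Period 1 —
Births: 430 × 0.228 = 98  |  970 × 0.277 = 269 → 367
15–29: 390 × 0.97 = 378
30–44: 430 × 0.962 = 414
45+: 970 × 0.958 + 830 × 0.683 = 929 + 567 = 1496
→ [367, 378, 414, 1496]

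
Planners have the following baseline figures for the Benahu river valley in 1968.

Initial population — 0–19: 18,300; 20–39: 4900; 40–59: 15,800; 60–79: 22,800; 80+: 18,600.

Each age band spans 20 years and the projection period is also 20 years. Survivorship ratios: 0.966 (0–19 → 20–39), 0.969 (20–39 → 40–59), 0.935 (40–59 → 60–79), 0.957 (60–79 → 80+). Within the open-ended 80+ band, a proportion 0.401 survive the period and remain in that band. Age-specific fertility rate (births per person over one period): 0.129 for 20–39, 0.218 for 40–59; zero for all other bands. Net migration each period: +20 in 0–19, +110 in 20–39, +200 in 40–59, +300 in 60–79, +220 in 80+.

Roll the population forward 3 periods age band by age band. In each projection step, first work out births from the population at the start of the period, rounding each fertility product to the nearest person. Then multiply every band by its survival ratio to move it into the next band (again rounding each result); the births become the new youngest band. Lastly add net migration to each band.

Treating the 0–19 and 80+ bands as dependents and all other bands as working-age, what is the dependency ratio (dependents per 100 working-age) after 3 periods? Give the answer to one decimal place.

Period 1.
Births: 4900 × 0.129 = 632 ; 15800 × 0.218 = 3444 — total 4076
20–39: 18300 × 0.966 = 17678
40–59: 4900 × 0.969 = 4748
60–79: 15800 × 0.935 = 14773
80+: 22800 × 0.957 + 18600 × 0.401 = 21820 + 7459 = 29279
Net migration: 0–19 + 20 → 4096; 20–39 + 110 → 17788; 40–59 + 200 → 4948; 60–79 + 300 → 15073; 80+ + 220 → 29499
→ [4096, 17788, 4948, 15073, 29499]
Period 2.
Births: 17788 × 0.129 = 2295 ; 4948 × 0.218 = 1079 — total 3374
20–39: 4096 × 0.966 = 3957
40–59: 17788 × 0.969 = 17237
60–79: 4948 × 0.935 = 4626
80+: 15073 × 0.957 + 29499 × 0.401 = 14425 + 11829 = 26254
Net migration: 0–19 + 20 → 3394; 20–39 + 110 → 4067; 40–59 + 200 → 17437; 60–79 + 300 → 4926; 80+ + 220 → 26474
→ [3394, 4067, 17437, 4926, 26474]
Period 3.
Births: 4067 × 0.129 = 525 ; 17437 × 0.218 = 3801 — total 4326
20–39: 3394 × 0.966 = 3279
40–59: 4067 × 0.969 = 3941
60–79: 17437 × 0.935 = 16304
80+: 4926 × 0.957 + 26474 × 0.401 = 4714 + 10616 = 15330
Net migration: 0–19 + 20 → 4346; 20–39 + 110 → 3389; 40–59 + 200 → 4141; 60–79 + 300 → 16604; 80+ + 220 → 15550
→ [4346, 3389, 4141, 16604, 15550]
Dependents (band 0–19 + band 80+) = 4346 + 15550 = 19896; working-age = 24134; ratio = 19896/24134 × 100 = 82.4

82.4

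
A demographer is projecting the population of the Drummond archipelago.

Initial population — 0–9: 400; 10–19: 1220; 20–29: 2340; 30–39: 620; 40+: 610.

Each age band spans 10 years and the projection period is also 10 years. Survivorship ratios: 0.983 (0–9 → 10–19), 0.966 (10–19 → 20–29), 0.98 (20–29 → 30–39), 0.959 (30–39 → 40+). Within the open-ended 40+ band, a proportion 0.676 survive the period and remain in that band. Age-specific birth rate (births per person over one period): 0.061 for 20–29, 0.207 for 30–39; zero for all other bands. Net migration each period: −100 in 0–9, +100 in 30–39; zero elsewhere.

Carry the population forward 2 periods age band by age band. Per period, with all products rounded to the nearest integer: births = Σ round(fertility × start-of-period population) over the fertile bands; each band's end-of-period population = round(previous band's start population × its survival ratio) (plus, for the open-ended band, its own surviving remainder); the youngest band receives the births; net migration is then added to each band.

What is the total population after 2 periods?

(Bands numbered youngest = 1 to oldest = 5.)
[period 1]
Births: 2340 × 0.061 = 143 ; 620 × 0.207 = 128 ⇒ total 271
Band 2: 400 × 0.983 = 393
Band 3: 1220 × 0.966 = 1179
Band 4: 2340 × 0.98 = 2293
Band 5: 620 × 0.959 + 610 × 0.676 = 595 + 412 = 1007
Net migration: Band 1 − 100 → 171; Band 4 + 100 → 2393
Population now: 0–9=171, 10–19=393, 20–29=1179, 30–39=2393, 40+=1007
[period 2]
Births: 1179 × 0.061 = 72 ; 2393 × 0.207 = 495 ⇒ total 567
Band 2: 171 × 0.983 = 168
Band 3: 393 × 0.966 = 380
Band 4: 1179 × 0.98 = 1155
Band 5: 2393 × 0.959 + 1007 × 0.676 = 2295 + 681 = 2976
Net migration: Band 1 − 100 → 467; Band 4 + 100 → 1255
Population now: 0–9=467, 10–19=168, 20–29=380, 30–39=1255, 40+=2976
Total after period 2: 467 + 168 + 380 + 1255 + 2976 = 5246

5246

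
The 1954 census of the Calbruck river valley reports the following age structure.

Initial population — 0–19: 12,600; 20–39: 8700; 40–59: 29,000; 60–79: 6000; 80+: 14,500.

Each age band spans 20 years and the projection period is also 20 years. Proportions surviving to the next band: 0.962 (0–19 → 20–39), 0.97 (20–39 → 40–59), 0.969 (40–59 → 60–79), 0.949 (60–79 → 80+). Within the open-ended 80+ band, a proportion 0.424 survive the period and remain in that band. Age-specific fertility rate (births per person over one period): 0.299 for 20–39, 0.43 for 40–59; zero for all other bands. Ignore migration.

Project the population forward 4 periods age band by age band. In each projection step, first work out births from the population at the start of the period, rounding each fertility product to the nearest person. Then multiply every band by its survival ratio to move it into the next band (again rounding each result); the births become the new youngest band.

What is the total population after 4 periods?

57361

Call the groups 1 to 5, youngest first.
— Period 1 —
Births: 8700 × 0.299 = 2601 ; 29000 × 0.43 = 12470 — total 15071
Group 2: 12600 × 0.962 = 12121
Group 3: 8700 × 0.97 = 8439
Group 4: 29000 × 0.969 = 28101
Group 5: 6000 × 0.949 + 14500 × 0.424 = 5694 + 6148 = 11842
End of period: [15071, 12121, 8439, 28101, 11842]
— Period 2 —
Births: 12121 × 0.299 = 3624 ; 8439 × 0.43 = 3629 — total 7253
Group 2: 15071 × 0.962 = 14498
Group 3: 12121 × 0.97 = 11757
Group 4: 8439 × 0.969 = 8177
Group 5: 28101 × 0.949 + 11842 × 0.424 = 26668 + 5021 = 31689
End of period: [7253, 14498, 11757, 8177, 31689]
— Period 3 —
Births: 14498 × 0.299 = 4335 ; 11757 × 0.43 = 5056 — total 9391
Group 2: 7253 × 0.962 = 6977
Group 3: 14498 × 0.97 = 14063
Group 4: 11757 × 0.969 = 11393
Group 5: 8177 × 0.949 + 31689 × 0.424 = 7760 + 13436 = 21196
End of period: [9391, 6977, 14063, 11393, 21196]
— Period 4 —
Births: 6977 × 0.299 = 2086 ; 14063 × 0.43 = 6047 — total 8133
Group 2: 9391 × 0.962 = 9034
Group 3: 6977 × 0.97 = 6768
Group 4: 14063 × 0.969 = 13627
Group 5: 11393 × 0.949 + 21196 × 0.424 = 10812 + 8987 = 19799
End of period: [8133, 9034, 6768, 13627, 19799]
Total after period 4: 8133 + 9034 + 6768 + 13627 + 19799 = 57361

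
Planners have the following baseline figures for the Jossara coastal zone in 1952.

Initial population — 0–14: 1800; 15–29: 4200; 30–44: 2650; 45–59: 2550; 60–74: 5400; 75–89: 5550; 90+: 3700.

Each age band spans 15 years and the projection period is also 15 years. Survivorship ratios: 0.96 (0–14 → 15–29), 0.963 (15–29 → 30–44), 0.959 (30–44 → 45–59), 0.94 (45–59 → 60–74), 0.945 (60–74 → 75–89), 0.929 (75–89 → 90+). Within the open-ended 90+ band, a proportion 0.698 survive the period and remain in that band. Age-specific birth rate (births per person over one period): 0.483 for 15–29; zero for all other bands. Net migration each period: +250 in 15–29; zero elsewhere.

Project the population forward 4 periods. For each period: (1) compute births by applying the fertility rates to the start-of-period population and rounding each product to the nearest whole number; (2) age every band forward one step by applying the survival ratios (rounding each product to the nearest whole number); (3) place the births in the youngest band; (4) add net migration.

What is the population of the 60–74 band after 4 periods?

1717

Call the groups 1 to 7, youngest first.
After projecting period 1:
Births: 4200 × 0.483 = 2029
Group 2: 1800 × 0.96 = 1728
Group 3: 4200 × 0.963 = 4045
Group 4: 2650 × 0.959 = 2541
Group 5: 2550 × 0.94 = 2397
Group 6: 5400 × 0.945 = 5103
Group 7: 5550 × 0.929 + 3700 × 0.698 = 5156 + 2583 = 7739
Net migration: Group 2 + 250 → 1978
Giving 2029 / 1978 / 4045 / 2541 / 2397 / 5103 / 7739.
After projecting period 2:
Births: 1978 × 0.483 = 955
Group 2: 2029 × 0.96 = 1948
Group 3: 1978 × 0.963 = 1905
Group 4: 4045 × 0.959 = 3879
Group 5: 2541 × 0.94 = 2389
Group 6: 2397 × 0.945 = 2265
Group 7: 5103 × 0.929 + 7739 × 0.698 = 4741 + 5402 = 10143
Net migration: Group 2 + 250 → 2198
Giving 955 / 2198 / 1905 / 3879 / 2389 / 2265 / 10143.
After projecting period 3:
Births: 2198 × 0.483 = 1062
Group 2: 955 × 0.96 = 917
Group 3: 2198 × 0.963 = 2117
Group 4: 1905 × 0.959 = 1827
Group 5: 3879 × 0.94 = 3646
Group 6: 2389 × 0.945 = 2258
Group 7: 2265 × 0.929 + 10143 × 0.698 = 2104 + 7080 = 9184
Net migration: Group 2 + 250 → 1167
Giving 1062 / 1167 / 2117 / 1827 / 3646 / 2258 / 9184.
After projecting period 4:
Births: 1167 × 0.483 = 564
Group 2: 1062 × 0.96 = 1020
Group 3: 1167 × 0.963 = 1124
Group 4: 2117 × 0.959 = 2030
Group 5: 1827 × 0.94 = 1717
Group 6: 3646 × 0.945 = 3445
Group 7: 2258 × 0.929 + 9184 × 0.698 = 2098 + 6410 = 8508
Net migration: Group 2 + 250 → 1270
Giving 564 / 1270 / 1124 / 2030 / 1717 / 3445 / 8508.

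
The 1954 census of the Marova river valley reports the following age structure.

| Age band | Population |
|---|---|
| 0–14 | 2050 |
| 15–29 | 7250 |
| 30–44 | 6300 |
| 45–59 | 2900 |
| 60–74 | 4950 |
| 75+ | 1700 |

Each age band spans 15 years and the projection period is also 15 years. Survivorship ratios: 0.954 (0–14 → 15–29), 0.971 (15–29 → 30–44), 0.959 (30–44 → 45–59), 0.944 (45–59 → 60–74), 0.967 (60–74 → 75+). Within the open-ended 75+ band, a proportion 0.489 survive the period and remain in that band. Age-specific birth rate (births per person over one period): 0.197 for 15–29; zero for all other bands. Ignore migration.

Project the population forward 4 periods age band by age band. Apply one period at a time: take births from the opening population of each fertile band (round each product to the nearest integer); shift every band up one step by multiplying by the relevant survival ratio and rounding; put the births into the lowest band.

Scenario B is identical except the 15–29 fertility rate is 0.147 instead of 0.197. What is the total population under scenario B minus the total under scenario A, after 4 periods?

-557

(Bands numbered youngest = 1 to oldest = 6.)
— Period 1 —
Births: 7250 × 0.197 = 1428
Band 2: 2050 × 0.954 = 1956
Band 3: 7250 × 0.971 = 7040
Band 4: 6300 × 0.959 = 6042
Band 5: 2900 × 0.944 = 2738
Band 6: 4950 × 0.967 + 1700 × 0.489 = 4787 + 831 = 5618
→ [1428, 1956, 7040, 6042, 2738, 5618]
— Period 2 —
Births: 1956 × 0.197 = 385
Band 2: 1428 × 0.954 = 1362
Band 3: 1956 × 0.971 = 1899
Band 4: 7040 × 0.959 = 6751
Band 5: 6042 × 0.944 = 5704
Band 6: 2738 × 0.967 + 5618 × 0.489 = 2648 + 2747 = 5395
→ [385, 1362, 1899, 6751, 5704, 5395]
— Period 3 —
Births: 1362 × 0.197 = 268
Band 2: 385 × 0.954 = 367
Band 3: 1362 × 0.971 = 1323
Band 4: 1899 × 0.959 = 1821
Band 5: 6751 × 0.944 = 6373
Band 6: 5704 × 0.967 + 5395 × 0.489 = 5516 + 2638 = 8154
→ [268, 367, 1323, 1821, 6373, 8154]
— Period 4 —
Births: 367 × 0.197 = 72
Band 2: 268 × 0.954 = 256
Band 3: 367 × 0.971 = 356
Band 4: 1323 × 0.959 = 1269
Band 5: 1821 × 0.944 = 1719
Band 6: 6373 × 0.967 + 8154 × 0.489 = 6163 + 3987 = 10150
→ [72, 256, 356, 1269, 1719, 10150]
Scenario A total after 4 periods: 13822
Scenario B projection —
— Period 1 —
Births: 7250 × 0.147 = 1066
Band 2: 2050 × 0.954 = 1956
Band 3: 7250 × 0.971 = 7040
Band 4: 6300 × 0.959 = 6042
Band 5: 2900 × 0.944 = 2738
Band 6: 4950 × 0.967 + 1700 × 0.489 = 4787 + 831 = 5618
→ [1066, 1956, 7040, 6042, 2738, 5618]
— Period 2 —
Births: 1956 × 0.147 = 288
Band 2: 1066 × 0.954 = 1017
Band 3: 1956 × 0.971 = 1899
Band 4: 7040 × 0.959 = 6751
Band 5: 6042 × 0.944 = 5704
Band 6: 2738 × 0.967 + 5618 × 0.489 = 2648 + 2747 = 5395
→ [288, 1017, 1899, 6751, 5704, 5395]
— Period 3 —
Births: 1017 × 0.147 = 149
Band 2: 288 × 0.954 = 275
Band 3: 1017 × 0.971 = 988
Band 4: 1899 × 0.959 = 1821
Band 5: 6751 × 0.944 = 6373
Band 6: 5704 × 0.967 + 5395 × 0.489 = 5516 + 2638 = 8154
→ [149, 275, 988, 1821, 6373, 8154]
— Period 4 —
Births: 275 × 0.147 = 40
Band 2: 149 × 0.954 = 142
Band 3: 275 × 0.971 = 267
Band 4: 988 × 0.959 = 947
Band 5: 1821 × 0.944 = 1719
Band 6: 6373 × 0.967 + 8154 × 0.489 = 6163 + 3987 = 10150
→ [40, 142, 267, 947, 1719, 10150]
Scenario B total after 4 periods: 13265
Difference B − A = 13265 − 13822 = -557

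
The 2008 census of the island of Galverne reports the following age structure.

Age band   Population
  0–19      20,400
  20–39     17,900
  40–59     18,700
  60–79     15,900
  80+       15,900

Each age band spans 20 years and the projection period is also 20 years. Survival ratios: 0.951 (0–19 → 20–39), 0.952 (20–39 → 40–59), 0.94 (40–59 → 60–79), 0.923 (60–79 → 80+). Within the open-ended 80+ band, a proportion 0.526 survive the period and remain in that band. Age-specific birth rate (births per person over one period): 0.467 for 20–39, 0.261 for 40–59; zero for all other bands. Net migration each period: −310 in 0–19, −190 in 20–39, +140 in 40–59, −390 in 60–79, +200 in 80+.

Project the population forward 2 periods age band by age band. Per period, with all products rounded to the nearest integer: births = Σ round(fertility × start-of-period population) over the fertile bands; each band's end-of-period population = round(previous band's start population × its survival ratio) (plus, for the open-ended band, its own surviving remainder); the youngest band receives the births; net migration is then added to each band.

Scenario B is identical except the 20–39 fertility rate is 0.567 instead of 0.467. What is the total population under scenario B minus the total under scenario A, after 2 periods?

3624

— Period 1 —
Births: 17900 × 0.467 = 8359  |  18700 × 0.261 = 4881 → 13240
20–39: 20400 × 0.951 = 19400
40–59: 17900 × 0.952 = 17041
60–79: 18700 × 0.94 = 17578
80+: 15900 × 0.923 + 15900 × 0.526 = 14676 + 8363 = 23039
Net migration: 0–19 − 310 → 12930; 20–39 − 190 → 19210; 40–59 + 140 → 17181; 60–79 − 390 → 17188; 80+ + 200 → 23239
Giving 12930 / 19210 / 17181 / 17188 / 23239.
— Period 2 —
Births: 19210 × 0.467 = 8971  |  17181 × 0.261 = 4484 → 13455
20–39: 12930 × 0.951 = 12296
40–59: 19210 × 0.952 = 18288
60–79: 17181 × 0.94 = 16150
80+: 17188 × 0.923 + 23239 × 0.526 = 15865 + 12224 = 28089
Net migration: 0–19 − 310 → 13145; 20–39 − 190 → 12106; 40–59 + 140 → 18428; 60–79 − 390 → 15760; 80+ + 200 → 28289
Giving 13145 / 12106 / 18428 / 15760 / 28289.
Scenario A total after 2 periods: 87728
Scenario B projection —
— Period 1 —
Births: 17900 × 0.567 = 10149  |  18700 × 0.261 = 4881 → 15030
20–39: 20400 × 0.951 = 19400
40–59: 17900 × 0.952 = 17041
60–79: 18700 × 0.94 = 17578
80+: 15900 × 0.923 + 15900 × 0.526 = 14676 + 8363 = 23039
Net migration: 0–19 − 310 → 14720; 20–39 − 190 → 19210; 40–59 + 140 → 17181; 60–79 − 390 → 17188; 80+ + 200 → 23239
Giving 14720 / 19210 / 17181 / 17188 / 23239.
— Period 2 —
Births: 19210 × 0.567 = 10892  |  17181 × 0.261 = 4484 → 15376
20–39: 14720 × 0.951 = 13999
40–59: 19210 × 0.952 = 18288
60–79: 17181 × 0.94 = 16150
80+: 17188 × 0.923 + 23239 × 0.526 = 15865 + 12224 = 28089
Net migration: 0–19 − 310 → 15066; 20–39 − 190 → 13809; 40–59 + 140 → 18428; 60–79 − 390 → 15760; 80+ + 200 → 28289
Giving 15066 / 13809 / 18428 / 15760 / 28289.
Scenario B total after 2 periods: 91352
Difference B − A = 91352 − 87728 = 3624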